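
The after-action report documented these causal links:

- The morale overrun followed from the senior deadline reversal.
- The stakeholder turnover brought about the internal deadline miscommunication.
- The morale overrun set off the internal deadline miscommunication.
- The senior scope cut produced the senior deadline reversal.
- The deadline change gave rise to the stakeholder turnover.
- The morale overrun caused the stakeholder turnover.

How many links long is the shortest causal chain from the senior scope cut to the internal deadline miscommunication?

3

Shortest chain: the senior scope cut → the senior deadline reversal → the morale overrun → the internal deadline miscommunication.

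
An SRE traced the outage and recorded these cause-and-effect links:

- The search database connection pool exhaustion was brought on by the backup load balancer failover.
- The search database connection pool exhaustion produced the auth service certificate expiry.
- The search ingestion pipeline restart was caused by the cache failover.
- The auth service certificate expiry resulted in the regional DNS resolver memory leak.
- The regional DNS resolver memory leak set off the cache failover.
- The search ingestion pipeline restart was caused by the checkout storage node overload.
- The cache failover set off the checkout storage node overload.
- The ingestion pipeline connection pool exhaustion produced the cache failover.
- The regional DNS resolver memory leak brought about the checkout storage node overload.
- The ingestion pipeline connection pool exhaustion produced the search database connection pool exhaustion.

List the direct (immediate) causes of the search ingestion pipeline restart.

Upstream contributors include the backup load balancer failover, the ingestion pipeline connection pool exhaustion, the search database connection pool exhaustion, the auth service certificate expiry, the regional DNS resolver memory leak, but only the cache failover, the checkout storage node overload feed directly into the search ingestion pipeline restart.

the cache failover, the checkout storage node overload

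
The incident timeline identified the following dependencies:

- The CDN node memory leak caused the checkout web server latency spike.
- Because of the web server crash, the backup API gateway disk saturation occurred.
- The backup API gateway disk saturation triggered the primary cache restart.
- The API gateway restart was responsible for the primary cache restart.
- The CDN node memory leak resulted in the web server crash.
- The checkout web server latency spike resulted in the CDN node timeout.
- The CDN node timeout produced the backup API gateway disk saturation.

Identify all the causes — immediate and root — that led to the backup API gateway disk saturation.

Immediate causes of the backup API gateway disk saturation: the web server crash, the CDN node timeout.
Further upstream: the CDN node memory leak, the checkout web server latency spike.

the CDN node memory leak, the CDN node timeout, the checkout web server latency spike, the web server crash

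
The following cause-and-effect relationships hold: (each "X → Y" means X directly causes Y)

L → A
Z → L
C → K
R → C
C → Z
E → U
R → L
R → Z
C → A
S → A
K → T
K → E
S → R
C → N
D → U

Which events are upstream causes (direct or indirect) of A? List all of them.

C, L, R, S, Z

Immediate causes of A: S, C, L.
Further upstream: R, Z.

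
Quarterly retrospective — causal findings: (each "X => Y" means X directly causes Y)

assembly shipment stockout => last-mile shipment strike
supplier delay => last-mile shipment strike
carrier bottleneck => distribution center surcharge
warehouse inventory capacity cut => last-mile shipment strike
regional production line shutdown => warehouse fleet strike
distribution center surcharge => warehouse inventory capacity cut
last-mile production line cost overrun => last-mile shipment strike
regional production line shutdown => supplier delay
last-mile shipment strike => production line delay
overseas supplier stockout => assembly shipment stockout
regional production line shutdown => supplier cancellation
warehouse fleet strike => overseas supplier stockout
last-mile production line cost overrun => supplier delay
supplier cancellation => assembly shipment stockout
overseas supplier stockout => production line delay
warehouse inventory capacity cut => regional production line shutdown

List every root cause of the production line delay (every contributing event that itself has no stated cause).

Tracing upstream from the production line delay: the production line delay ← the last-mile shipment strike ← the last-mile production line cost overrun.
A separate upstream branch: the production line delay ← the last-mile shipment strike ← the warehouse inventory capacity cut ← the distribution center surcharge ← the carrier bottleneck.
Each of those chain origins has no stated cause.

the carrier bottleneck, the last-mile production line cost overrun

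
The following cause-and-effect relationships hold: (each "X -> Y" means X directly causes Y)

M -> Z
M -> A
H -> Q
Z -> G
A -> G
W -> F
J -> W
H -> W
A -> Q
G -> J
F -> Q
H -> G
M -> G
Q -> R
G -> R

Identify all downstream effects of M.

Direct effects: A, Z, G.
2 steps out: J, Q, R.
3 steps out: W.
4 steps out: F.
Not reachable from it: H.

A, F, G, J, Q, R, W, Z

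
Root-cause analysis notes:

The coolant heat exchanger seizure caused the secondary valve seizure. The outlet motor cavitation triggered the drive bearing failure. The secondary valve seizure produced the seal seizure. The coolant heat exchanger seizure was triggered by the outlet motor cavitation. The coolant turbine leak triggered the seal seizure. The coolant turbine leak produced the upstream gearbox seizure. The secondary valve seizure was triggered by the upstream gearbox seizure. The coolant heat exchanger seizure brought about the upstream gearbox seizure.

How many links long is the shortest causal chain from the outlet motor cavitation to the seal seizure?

Shortest chain: the outlet motor cavitation → the coolant heat exchanger seizure → the secondary valve seizure → the seal seizure.

3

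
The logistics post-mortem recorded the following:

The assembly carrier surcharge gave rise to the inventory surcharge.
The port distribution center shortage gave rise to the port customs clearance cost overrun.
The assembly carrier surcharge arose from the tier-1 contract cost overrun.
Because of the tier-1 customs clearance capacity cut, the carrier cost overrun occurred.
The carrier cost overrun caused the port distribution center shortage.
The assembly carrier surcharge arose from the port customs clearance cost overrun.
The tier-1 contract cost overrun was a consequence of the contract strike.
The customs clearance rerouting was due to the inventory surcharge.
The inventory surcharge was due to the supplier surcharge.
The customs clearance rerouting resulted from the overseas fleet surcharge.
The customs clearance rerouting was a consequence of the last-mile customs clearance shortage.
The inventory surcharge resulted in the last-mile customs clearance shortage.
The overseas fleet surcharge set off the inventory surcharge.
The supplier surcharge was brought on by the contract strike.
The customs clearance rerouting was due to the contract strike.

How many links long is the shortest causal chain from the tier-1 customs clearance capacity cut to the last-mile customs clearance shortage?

Shortest chain: the tier-1 customs clearance capacity cut → the carrier cost overrun → the port distribution center shortage → the port customs clearance cost overrun → the assembly carrier surcharge → the inventory surcharge → the last-mile customs clearance shortage.

6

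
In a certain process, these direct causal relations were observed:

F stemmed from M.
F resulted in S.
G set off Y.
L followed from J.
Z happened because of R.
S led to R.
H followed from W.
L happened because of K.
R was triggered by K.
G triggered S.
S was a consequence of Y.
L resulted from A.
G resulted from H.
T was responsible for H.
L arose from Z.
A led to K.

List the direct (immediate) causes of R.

K, S

Upstream contributors include W, T, M, A, H, G, Y, F, but only K, S feed directly into R.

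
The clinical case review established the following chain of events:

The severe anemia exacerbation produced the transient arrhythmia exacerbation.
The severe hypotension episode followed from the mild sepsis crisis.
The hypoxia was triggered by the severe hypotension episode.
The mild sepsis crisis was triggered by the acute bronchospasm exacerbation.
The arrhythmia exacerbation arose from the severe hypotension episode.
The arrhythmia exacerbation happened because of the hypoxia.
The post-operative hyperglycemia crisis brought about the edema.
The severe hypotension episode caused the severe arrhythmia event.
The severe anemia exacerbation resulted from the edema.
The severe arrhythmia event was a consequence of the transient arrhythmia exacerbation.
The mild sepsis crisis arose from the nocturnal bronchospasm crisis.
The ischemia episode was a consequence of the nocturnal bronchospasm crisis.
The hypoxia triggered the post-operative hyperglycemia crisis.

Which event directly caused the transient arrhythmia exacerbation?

Upstream contributors include the nocturnal bronchospasm crisis, the mild sepsis crisis, the severe hypotension episode, the hypoxia, the post-operative hyperglycemia crisis, the edema, the acute bronchospasm exacerbation, but only the severe anemia exacerbation feeds directly into the transient arrhythmia exacerbation.

the severe anemia exacerbation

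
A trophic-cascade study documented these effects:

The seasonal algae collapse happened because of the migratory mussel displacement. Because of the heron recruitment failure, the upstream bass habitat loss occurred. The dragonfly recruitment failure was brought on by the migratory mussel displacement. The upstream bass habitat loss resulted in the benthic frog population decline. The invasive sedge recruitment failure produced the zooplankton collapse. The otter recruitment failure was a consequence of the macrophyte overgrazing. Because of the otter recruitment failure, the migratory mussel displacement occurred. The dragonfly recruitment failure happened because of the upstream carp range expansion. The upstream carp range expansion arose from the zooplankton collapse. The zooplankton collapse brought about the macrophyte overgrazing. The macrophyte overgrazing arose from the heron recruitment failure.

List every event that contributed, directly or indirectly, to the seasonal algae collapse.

the heron recruitment failure, the invasive sedge recruitment failure, the macrophyte overgrazing, the migratory mussel displacement, the otter recruitment failure, the zooplankton collapse

Immediate cause of the seasonal algae collapse: the migratory mussel displacement.
Further upstream: the invasive sedge recruitment failure, the heron recruitment failure, the zooplankton collapse, the macrophyte overgrazing, the otter recruitment failure.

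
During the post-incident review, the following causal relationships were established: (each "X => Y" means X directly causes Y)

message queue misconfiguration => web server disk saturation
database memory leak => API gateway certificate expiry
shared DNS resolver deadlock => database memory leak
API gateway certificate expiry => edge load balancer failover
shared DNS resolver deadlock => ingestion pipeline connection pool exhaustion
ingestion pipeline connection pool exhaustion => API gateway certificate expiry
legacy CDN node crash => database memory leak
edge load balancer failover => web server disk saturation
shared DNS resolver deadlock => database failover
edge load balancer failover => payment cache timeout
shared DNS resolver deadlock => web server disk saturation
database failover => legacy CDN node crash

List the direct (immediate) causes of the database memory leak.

Upstream contributors include the database failover, but only the legacy CDN node crash, the shared DNS resolver deadlock feed directly into the database memory leak.

the legacy CDN node crash, the shared DNS resolver deadlock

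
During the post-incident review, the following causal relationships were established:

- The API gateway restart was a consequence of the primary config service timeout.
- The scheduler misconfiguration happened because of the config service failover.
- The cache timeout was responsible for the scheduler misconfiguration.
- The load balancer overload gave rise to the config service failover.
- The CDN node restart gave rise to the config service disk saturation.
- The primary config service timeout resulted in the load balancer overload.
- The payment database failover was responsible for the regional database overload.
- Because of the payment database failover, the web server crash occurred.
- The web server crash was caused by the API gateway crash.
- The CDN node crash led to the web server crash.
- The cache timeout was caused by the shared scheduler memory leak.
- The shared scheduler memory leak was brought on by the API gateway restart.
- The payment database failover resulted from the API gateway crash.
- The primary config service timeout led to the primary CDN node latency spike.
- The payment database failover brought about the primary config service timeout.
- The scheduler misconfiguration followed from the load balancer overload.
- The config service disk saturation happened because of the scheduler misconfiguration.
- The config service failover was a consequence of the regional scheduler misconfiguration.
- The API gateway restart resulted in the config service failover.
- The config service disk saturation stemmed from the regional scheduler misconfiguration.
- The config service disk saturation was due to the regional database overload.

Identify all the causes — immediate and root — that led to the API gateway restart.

Immediate cause of the API gateway restart: the primary config service timeout.
Further upstream: the API gateway crash, the payment database failover.

the API gateway crash, the payment database failover, the primary config service timeout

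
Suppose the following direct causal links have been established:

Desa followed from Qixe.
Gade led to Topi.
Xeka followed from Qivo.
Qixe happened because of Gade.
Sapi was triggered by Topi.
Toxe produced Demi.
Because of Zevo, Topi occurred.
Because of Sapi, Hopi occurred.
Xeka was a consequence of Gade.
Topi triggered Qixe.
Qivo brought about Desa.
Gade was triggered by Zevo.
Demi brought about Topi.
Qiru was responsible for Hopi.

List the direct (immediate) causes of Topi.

Demi, Gade, Zevo

Upstream contributors include Toxe, but only Demi, Gade, Zevo feed directly into Topi.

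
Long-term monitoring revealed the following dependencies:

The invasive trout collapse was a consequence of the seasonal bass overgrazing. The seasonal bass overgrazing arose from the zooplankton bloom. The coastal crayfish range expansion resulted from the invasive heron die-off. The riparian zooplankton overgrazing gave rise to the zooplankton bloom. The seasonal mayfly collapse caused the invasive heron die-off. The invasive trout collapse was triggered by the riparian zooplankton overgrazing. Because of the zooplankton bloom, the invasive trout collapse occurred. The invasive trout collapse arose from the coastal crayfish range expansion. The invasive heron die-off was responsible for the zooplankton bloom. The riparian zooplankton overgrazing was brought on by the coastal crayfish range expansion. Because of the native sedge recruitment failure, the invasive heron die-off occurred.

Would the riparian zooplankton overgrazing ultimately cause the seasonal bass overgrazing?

There is a causal chain: the riparian zooplankton overgrazing → the zooplankton bloom → the seasonal bass overgrazing.

Yes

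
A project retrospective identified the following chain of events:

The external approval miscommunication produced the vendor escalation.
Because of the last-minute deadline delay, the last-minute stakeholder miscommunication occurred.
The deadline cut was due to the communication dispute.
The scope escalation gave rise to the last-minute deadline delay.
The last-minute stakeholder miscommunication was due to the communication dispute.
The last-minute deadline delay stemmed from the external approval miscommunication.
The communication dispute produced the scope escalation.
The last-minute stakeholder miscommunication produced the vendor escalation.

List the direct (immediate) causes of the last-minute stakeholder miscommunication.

Upstream contributors include the external approval miscommunication, the scope escalation, but only the communication dispute, the last-minute deadline delay feed directly into the last-minute stakeholder miscommunication.

the communication dispute, the last-minute deadline delay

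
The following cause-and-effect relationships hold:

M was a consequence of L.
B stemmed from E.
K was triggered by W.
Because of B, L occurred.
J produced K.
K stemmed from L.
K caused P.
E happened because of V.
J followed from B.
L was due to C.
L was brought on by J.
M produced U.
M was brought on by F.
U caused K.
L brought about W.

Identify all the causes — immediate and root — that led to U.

B, C, E, F, J, L, M, V

Immediate cause of U: M.
Further upstream: V, E, B, J, C, F, L.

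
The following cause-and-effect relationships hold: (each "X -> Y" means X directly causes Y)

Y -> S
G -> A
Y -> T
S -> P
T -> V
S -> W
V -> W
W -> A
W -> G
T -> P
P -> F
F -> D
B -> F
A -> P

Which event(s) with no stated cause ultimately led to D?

B, Y

Tracing upstream from D: D ← F ← P ← T ← Y.
A separate upstream branch: D ← F ← B.
Each of those chain origins has no stated cause.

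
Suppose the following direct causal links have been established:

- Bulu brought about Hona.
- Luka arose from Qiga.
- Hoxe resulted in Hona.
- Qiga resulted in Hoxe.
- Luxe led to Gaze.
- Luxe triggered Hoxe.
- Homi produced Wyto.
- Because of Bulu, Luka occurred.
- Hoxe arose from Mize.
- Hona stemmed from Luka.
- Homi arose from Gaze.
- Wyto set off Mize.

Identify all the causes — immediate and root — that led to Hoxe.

Immediate causes of Hoxe: Luxe, Qiga, Mize.
Further upstream: Gaze, Homi, Wyto.

Gaze, Homi, Luxe, Mize, Qiga, Wyto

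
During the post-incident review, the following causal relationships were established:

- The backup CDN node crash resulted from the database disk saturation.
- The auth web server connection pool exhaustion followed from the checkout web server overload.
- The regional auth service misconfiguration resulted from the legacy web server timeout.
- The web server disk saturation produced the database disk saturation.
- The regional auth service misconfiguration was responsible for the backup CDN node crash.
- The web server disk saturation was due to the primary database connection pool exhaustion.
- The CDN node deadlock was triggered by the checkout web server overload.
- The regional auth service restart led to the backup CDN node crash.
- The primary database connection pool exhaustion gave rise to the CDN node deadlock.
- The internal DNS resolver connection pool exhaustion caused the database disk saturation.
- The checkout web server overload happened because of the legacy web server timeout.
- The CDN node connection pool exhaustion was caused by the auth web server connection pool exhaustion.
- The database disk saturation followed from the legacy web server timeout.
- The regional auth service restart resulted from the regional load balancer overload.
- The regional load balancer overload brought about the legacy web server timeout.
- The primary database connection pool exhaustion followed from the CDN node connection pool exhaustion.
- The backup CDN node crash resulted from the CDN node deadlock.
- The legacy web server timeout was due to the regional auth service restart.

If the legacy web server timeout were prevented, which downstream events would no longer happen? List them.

Downstream of the legacy web server timeout: the regional auth service misconfiguration, the checkout web server overload, the auth web server connection pool exhaustion, the CDN node connection pool exhaustion, the primary database connection pool exhaustion, the CDN node deadlock, the web server disk saturation, the database disk saturation, the backup CDN node crash.
Of those, still caused via another path: the database disk saturation, the backup CDN node crash.
The remainder have no surviving cause.

the CDN node connection pool exhaustion, the CDN node deadlock, the auth web server connection pool exhaustion, the checkout web server overload, the primary database connection pool exhaustion, the regional auth service misconfiguration, the web server disk saturation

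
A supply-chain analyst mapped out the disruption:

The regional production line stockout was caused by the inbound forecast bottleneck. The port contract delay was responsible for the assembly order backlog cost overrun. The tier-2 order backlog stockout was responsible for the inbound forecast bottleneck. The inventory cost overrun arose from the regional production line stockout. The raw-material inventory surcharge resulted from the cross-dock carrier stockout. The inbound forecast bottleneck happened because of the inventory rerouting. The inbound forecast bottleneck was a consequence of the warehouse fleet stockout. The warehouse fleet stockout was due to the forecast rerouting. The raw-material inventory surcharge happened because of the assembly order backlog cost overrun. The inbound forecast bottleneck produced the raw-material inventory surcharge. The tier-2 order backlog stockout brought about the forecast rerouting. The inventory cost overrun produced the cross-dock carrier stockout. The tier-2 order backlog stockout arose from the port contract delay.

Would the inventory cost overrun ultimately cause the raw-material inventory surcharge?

Yes

There is a causal chain: the inventory cost overrun → the cross-dock carrier stockout → the raw-material inventory surcharge.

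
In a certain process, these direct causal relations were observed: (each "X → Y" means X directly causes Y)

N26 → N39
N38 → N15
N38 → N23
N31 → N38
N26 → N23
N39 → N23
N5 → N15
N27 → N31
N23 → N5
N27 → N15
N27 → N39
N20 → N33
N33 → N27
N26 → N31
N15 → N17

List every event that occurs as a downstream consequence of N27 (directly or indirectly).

N15, N17, N23, N31, N38, N39, N5

Direct effects: N31, N39, N15.
2 steps out: N38, N23, N17.
3 steps out: N5.
Not reachable from it: N20, N33, N26.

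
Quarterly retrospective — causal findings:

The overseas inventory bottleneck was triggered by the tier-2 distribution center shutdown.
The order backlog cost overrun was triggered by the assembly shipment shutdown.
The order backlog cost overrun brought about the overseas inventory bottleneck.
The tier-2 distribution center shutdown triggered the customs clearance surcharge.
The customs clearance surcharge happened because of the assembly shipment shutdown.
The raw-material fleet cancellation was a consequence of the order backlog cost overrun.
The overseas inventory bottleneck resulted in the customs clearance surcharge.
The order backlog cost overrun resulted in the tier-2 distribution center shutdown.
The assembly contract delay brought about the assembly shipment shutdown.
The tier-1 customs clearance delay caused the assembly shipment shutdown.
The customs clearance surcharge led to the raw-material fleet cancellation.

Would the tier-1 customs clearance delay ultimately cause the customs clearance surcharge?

Yes

There is a causal chain: the tier-1 customs clearance delay → the assembly shipment shutdown → the customs clearance surcharge.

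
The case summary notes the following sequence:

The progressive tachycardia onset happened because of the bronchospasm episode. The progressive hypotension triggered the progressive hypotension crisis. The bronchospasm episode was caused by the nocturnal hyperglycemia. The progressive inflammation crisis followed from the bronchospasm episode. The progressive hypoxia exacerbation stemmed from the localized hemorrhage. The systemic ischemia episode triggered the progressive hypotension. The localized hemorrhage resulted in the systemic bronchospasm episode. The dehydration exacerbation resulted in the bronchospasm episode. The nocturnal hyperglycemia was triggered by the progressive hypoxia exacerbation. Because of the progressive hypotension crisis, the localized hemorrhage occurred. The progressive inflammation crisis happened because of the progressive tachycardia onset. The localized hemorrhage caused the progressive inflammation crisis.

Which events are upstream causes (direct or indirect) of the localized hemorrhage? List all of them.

Immediate cause of the localized hemorrhage: the progressive hypotension crisis.
Further upstream: the systemic ischemia episode, the progressive hypotension.

the progressive hypotension, the progressive hypotension crisis, the systemic ischemia episode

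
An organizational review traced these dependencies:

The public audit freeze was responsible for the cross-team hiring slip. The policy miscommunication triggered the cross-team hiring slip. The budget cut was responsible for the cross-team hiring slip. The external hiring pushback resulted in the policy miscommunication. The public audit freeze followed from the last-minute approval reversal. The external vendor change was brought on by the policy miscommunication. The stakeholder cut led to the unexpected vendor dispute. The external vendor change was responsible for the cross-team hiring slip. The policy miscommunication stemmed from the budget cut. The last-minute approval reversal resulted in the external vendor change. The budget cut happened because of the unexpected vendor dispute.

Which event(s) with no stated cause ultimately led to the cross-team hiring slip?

Tracing upstream from the cross-team hiring slip: the cross-team hiring slip ← the public audit freeze ← the last-minute approval reversal.
A separate upstream branch: the cross-team hiring slip ← the budget cut ← the unexpected vendor dispute ← the stakeholder cut.
A separate upstream branch: the cross-team hiring slip ← the policy miscommunication ← the external hiring pushback.
Each of those chain origins has no stated cause.

the external hiring pushback, the last-minute approval reversal, the stakeholder cut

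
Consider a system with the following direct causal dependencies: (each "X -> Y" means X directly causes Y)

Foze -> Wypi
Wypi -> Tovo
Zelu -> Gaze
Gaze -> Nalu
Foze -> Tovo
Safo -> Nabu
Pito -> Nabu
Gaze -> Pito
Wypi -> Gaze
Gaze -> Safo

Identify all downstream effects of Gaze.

Nabu, Nalu, Pito, Safo

Direct effects: Nalu, Pito, Safo.
2 steps out: Nabu.
Not reachable from it: Foze, Wypi, Tovo, Zelu.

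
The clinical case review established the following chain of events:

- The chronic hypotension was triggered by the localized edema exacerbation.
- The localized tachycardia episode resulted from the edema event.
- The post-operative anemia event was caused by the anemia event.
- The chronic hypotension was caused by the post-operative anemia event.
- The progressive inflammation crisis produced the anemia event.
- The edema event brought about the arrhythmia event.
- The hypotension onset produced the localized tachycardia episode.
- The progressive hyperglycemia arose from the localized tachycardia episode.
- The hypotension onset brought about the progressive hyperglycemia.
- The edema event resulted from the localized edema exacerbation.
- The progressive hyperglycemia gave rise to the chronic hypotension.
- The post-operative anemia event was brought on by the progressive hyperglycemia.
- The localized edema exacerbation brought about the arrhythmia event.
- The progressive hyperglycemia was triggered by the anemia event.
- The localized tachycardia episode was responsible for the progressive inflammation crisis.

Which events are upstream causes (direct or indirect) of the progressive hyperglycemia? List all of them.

the anemia event, the edema event, the hypotension onset, the localized edema exacerbation, the localized tachycardia episode, the progressive inflammation crisis

Immediate causes of the progressive hyperglycemia: the hypotension onset, the localized tachycardia episode, the anemia event.
Further upstream: the localized edema exacerbation, the edema event, the progressive inflammation crisis.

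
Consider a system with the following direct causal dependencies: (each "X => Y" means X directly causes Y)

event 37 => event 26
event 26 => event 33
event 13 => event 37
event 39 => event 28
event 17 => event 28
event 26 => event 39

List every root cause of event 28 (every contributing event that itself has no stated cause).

Tracing upstream from event 28: event 28 ← event 39 ← event 26 ← event 37 ← event 13.
A separate upstream branch: event 28 ← event 17.
Each of those chain origins has no stated cause.

event 13, event 17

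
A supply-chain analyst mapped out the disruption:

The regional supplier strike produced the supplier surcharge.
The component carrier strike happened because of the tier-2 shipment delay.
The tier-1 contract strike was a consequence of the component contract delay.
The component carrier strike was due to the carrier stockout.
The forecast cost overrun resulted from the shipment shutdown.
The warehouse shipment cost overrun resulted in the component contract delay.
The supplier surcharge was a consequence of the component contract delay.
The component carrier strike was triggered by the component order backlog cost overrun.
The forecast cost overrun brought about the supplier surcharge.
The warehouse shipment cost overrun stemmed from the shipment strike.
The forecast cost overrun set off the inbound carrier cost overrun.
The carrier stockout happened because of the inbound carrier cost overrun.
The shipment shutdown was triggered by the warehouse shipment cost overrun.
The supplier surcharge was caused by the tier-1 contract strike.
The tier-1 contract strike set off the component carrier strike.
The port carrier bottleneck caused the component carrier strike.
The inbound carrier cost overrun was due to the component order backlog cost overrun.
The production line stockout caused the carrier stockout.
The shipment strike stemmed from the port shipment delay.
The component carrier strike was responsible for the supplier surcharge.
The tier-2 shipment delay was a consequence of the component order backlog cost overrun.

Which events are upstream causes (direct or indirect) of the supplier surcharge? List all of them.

the carrier stockout, the component carrier strike, the component contract delay, the component order backlog cost overrun, the forecast cost overrun, the inbound carrier cost overrun, the port carrier bottleneck, the port shipment delay, the production line stockout, the regional supplier strike, the shipment shutdown, the shipment strike, the tier-1 contract strike, the tier-2 shipment delay, the warehouse shipment cost overrun

Immediate causes of the supplier surcharge: the regional supplier strike, the forecast cost overrun, the component contract delay, the tier-1 contract strike, the component carrier strike.
Further upstream: the component order backlog cost overrun, the port shipment delay, the port carrier bottleneck, the tier-2 shipment delay, the shipment strike, the warehouse shipment cost overrun, the shipment shutdown, the production line stockout, the inbound carrier cost overrun, the carrier stockout.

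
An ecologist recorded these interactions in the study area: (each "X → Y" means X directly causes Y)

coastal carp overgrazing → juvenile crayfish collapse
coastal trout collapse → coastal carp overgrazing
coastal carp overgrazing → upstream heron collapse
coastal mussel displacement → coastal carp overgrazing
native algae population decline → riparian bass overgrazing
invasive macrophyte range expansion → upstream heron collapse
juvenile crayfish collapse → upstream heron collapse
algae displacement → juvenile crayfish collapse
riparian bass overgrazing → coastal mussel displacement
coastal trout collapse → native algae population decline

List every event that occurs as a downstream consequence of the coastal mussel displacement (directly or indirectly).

the coastal carp overgrazing, the juvenile crayfish collapse, the upstream heron collapse

Direct effects: the coastal carp overgrazing.
2 steps out: the juvenile crayfish collapse, the upstream heron collapse.
Not reachable from it: the coastal trout collapse, the native algae population decline, the riparian bass overgrazing, the algae displacement, the invasive macrophyte range expansion.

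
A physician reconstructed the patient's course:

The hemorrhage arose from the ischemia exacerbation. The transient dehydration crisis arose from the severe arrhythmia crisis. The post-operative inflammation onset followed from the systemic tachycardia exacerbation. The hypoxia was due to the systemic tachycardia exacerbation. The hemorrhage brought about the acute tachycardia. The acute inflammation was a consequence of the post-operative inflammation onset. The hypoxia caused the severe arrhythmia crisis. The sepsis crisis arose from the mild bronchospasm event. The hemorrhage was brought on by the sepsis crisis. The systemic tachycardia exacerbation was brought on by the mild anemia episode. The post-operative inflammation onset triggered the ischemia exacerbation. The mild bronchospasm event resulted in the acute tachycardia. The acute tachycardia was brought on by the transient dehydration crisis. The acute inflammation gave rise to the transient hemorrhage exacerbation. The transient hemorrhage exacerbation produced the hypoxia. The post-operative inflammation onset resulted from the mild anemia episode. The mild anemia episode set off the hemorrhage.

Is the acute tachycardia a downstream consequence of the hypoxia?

Yes

There is a causal chain: the hypoxia → the severe arrhythmia crisis → the transient dehydration crisis → the acute tachycardia.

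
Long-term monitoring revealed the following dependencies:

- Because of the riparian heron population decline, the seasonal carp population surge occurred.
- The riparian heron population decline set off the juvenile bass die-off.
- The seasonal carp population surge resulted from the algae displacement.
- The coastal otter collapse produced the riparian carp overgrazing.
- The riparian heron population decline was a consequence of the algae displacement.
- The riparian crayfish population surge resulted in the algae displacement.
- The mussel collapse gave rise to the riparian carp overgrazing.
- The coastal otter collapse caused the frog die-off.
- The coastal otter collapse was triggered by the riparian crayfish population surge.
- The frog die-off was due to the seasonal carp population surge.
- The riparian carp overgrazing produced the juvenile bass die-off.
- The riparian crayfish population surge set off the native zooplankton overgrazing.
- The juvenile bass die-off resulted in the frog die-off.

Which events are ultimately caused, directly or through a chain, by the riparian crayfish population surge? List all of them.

Direct effects: the coastal otter collapse, the native zooplankton overgrazing, the algae displacement.
2 steps out: the riparian heron population decline, the seasonal carp population surge, the riparian carp overgrazing, the frog die-off.
3 steps out: the juvenile bass die-off.
Not reachable from it: the mussel collapse.

the algae displacement, the coastal otter collapse, the frog die-off, the juvenile bass die-off, the native zooplankton overgrazing, the riparian carp overgrazing, the riparian heron population decline, the seasonal carp population surge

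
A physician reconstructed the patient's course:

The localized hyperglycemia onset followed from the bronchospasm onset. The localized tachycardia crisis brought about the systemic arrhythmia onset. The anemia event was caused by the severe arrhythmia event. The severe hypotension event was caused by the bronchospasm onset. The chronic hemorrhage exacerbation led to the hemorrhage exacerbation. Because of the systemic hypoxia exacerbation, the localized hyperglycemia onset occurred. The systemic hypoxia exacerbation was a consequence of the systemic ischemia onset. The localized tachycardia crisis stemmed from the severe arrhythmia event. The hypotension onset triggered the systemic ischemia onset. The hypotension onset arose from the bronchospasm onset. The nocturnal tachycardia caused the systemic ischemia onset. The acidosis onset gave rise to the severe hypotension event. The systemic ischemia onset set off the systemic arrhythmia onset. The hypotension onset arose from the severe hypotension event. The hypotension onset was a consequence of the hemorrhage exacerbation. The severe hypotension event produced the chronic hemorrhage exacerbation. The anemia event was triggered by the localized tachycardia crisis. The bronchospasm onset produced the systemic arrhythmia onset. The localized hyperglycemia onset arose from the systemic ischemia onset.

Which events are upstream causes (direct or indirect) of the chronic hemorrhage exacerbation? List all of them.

the acidosis onset, the bronchospasm onset, the severe hypotension event

Immediate cause of the chronic hemorrhage exacerbation: the severe hypotension event.
Further upstream: the acidosis onset, the bronchospasm onset.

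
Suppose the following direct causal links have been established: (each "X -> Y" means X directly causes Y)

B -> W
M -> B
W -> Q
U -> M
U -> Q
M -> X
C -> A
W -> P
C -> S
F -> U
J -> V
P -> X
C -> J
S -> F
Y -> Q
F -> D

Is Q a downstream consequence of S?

Yes

There is a causal chain: S → F → U → Q.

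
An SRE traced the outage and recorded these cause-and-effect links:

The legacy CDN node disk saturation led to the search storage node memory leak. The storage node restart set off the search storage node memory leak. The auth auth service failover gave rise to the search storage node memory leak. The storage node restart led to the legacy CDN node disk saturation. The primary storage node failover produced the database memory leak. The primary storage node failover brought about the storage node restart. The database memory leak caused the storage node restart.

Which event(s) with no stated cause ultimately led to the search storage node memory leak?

the auth auth service failover, the primary storage node failover

Tracing upstream from the search storage node memory leak: the search storage node memory leak ← the auth auth service failover.
A separate upstream branch: the search storage node memory leak ← the storage node restart ← the primary storage node failover.
Each of those chain origins has no stated cause.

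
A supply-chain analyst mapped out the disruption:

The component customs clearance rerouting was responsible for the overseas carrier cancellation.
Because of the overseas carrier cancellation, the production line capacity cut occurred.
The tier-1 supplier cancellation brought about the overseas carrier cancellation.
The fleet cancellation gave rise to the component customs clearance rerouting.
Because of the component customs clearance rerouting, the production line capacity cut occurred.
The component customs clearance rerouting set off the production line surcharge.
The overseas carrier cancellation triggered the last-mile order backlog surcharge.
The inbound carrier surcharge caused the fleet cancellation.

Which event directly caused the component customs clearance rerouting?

Upstream contributors include the inbound carrier surcharge, but only the fleet cancellation feeds directly into the component customs clearance rerouting.

the fleet cancellation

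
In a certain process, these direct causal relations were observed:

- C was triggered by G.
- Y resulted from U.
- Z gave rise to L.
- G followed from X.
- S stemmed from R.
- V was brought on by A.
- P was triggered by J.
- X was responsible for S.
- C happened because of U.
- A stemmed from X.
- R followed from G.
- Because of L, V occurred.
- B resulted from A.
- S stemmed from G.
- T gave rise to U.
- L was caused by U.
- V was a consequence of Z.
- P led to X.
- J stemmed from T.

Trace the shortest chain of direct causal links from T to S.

T → J
J → P
P → X
X → S
Length: 4 steps.

T → J → P → X → S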